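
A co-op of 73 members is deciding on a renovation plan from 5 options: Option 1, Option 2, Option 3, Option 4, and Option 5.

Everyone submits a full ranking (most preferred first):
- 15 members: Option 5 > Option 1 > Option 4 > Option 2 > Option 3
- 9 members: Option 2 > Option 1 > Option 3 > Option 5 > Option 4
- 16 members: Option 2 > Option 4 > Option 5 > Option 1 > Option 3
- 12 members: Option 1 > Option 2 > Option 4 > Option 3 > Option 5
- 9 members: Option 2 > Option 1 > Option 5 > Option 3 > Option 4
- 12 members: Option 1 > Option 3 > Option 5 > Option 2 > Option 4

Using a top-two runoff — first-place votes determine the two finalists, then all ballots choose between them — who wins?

Round 1 first-place votes: Option 1 24, Option 2 34, Option 3 0, Option 4 0, Option 5 15. Option 2 and Option 1 advance.
Runoff: Option 2 is ranked above Option 1 on 34 ballots, Option 1 above Option 2 on 39.

Option 1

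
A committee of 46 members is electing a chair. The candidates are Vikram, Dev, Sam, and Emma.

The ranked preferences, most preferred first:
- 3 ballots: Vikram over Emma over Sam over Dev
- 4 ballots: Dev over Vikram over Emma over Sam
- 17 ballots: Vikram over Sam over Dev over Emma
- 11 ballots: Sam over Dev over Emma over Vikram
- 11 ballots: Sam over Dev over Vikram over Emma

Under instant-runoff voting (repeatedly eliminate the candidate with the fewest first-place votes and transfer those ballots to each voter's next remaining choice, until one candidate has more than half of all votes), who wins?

Round 1: Vikram 20, Dev 4, Sam 22, Emma 0. Emma eliminated.
Round 2: Vikram 20, Dev 4, Sam 22. Dev eliminated.
Round 3: Vikram 24, Sam 22. Vikram has a majority (≥24).

Vikram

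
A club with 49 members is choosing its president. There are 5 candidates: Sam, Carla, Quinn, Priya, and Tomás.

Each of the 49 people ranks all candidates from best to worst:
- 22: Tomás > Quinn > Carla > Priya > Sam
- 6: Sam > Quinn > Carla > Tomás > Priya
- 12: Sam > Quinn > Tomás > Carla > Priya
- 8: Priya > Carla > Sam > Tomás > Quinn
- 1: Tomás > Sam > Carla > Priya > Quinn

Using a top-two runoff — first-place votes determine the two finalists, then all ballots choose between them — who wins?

Round 1 first-place votes: Sam 18, Carla 0, Quinn 0, Priya 8, Tomás 23. Tomás and Sam advance.
Runoff: Tomás is ranked above Sam on 23 ballots, Sam above Tomás on 26.

Sam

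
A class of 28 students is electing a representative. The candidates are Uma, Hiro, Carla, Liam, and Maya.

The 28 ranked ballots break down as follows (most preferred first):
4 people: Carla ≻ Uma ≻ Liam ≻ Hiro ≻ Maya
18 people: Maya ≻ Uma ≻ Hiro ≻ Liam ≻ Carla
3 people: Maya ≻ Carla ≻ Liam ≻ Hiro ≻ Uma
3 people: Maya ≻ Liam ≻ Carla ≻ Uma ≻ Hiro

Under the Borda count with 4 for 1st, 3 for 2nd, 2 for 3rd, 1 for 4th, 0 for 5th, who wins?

Maya

Uma: 4×3 + 18×3 + 3×0 + 3×1 = 69
Hiro: 4×1 + 18×2 + 3×1 + 3×0 = 43
Carla: 4×4 + 18×0 + 3×3 + 3×2 = 31
Liam: 4×2 + 18×1 + 3×2 + 3×3 = 41
Maya: 4×0 + 18×4 + 3×4 + 3×4 = 96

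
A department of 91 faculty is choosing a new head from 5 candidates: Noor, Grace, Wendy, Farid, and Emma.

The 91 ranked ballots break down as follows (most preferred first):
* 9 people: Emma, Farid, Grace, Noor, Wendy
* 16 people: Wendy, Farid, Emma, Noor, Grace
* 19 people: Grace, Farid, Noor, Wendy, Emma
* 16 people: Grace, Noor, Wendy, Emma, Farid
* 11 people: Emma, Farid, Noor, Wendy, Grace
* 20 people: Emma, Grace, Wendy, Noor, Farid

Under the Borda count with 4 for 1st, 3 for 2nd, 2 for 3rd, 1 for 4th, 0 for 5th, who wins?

Grace

Noor: 9×1 + 16×1 + 19×2 + 16×3 + 11×2 + 20×1 = 153
Grace: 9×2 + 16×0 + 19×4 + 16×4 + 11×0 + 20×3 = 218
Wendy: 9×0 + 16×4 + 19×1 + 16×2 + 11×1 + 20×2 = 166
Farid: 9×3 + 16×3 + 19×3 + 16×0 + 11×3 + 20×0 = 165
Emma: 9×4 + 16×2 + 19×0 + 16×1 + 11×4 + 20×4 = 208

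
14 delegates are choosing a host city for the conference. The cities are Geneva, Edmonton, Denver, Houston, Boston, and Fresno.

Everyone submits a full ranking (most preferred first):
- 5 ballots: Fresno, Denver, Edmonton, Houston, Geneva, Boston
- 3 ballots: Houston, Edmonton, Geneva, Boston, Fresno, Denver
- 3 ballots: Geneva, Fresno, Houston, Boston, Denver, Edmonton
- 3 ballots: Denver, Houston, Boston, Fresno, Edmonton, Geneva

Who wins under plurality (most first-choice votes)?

Fresno

First-place votes: Geneva 3, Edmonton 0, Denver 3, Houston 3, Boston 0, Fresno 5.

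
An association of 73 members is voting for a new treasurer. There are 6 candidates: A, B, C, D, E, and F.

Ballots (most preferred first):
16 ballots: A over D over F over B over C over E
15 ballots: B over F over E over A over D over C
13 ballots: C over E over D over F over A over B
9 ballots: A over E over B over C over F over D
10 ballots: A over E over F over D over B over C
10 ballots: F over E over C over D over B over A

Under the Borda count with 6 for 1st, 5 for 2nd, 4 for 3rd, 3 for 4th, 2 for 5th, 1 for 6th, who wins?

F

A: 16×6 + 15×3 + 13×2 + 9×6 + 10×6 + 10×1 = 291
B: 16×3 + 15×6 + 13×1 + 9×4 + 10×2 + 10×2 = 227
C: 16×2 + 15×1 + 13×6 + 9×3 + 10×1 + 10×4 = 202
D: 16×5 + 15×2 + 13×4 + 9×1 + 10×3 + 10×3 = 231
E: 16×1 + 15×4 + 13×5 + 9×5 + 10×5 + 10×5 = 286
F: 16×4 + 15×5 + 13×3 + 9×2 + 10×4 + 10×6 = 296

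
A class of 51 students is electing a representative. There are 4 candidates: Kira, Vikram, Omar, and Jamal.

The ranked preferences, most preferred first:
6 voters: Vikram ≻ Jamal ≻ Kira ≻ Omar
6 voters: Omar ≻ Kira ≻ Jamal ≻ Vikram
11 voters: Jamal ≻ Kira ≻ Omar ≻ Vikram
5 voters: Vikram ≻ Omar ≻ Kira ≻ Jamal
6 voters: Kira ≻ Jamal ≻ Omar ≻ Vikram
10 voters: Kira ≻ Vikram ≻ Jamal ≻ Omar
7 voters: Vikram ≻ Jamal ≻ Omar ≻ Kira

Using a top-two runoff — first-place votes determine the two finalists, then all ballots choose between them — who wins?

Kira

Round 1 first-place votes: Kira 16, Vikram 18, Omar 6, Jamal 11. Vikram and Kira advance.
Runoff: Vikram is ranked above Kira on 18 ballots, Kira above Vikram on 33.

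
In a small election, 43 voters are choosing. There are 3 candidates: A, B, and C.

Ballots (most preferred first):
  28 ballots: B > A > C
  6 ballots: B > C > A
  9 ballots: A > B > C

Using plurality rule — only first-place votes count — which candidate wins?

First-place votes: A 9, B 34, C 0.

B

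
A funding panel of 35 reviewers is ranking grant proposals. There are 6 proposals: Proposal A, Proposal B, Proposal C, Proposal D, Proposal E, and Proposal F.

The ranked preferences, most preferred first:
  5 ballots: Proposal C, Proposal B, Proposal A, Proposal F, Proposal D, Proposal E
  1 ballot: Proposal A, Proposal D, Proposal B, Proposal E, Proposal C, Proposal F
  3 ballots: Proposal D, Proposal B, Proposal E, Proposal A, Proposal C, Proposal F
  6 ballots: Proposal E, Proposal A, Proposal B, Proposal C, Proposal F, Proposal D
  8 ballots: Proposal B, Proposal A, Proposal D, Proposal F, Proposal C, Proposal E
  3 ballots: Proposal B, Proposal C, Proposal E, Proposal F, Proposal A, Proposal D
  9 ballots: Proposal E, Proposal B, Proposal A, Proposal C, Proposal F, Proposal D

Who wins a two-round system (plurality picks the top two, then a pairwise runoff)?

Round 1 first-place votes: Proposal A 1, Proposal B 11, Proposal C 5, Proposal D 3, Proposal E 15, Proposal F 0. Proposal E and Proposal B advance.
Runoff: Proposal E is ranked above Proposal B on 15 ballots, Proposal B above Proposal E on 20.

Proposal B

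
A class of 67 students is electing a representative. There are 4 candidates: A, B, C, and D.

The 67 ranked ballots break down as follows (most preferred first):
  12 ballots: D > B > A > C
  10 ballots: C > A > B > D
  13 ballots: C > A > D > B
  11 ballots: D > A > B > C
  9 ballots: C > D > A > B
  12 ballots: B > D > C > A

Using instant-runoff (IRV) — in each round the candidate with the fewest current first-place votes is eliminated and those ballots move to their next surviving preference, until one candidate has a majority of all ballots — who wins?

D

Round 1: A 0, B 12, C 32, D 23. A eliminated.
Round 2: B 12, C 32, D 23. B eliminated.
Round 3: C 32, D 35. D has a majority (≥34).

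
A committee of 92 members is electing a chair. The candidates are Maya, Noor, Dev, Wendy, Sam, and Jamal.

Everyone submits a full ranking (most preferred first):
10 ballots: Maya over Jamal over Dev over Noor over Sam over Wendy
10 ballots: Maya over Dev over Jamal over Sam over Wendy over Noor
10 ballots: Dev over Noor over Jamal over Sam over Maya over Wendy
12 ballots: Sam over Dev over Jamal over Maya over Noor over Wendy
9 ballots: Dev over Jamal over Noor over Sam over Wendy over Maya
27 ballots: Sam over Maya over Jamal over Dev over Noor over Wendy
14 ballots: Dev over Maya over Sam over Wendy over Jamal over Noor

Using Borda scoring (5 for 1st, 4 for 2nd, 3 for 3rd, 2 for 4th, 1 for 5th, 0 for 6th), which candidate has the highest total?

Dev

Maya: 10×5 + 10×5 + 10×1 + 12×2 + 9×0 + 27×4 + 14×4 = 298
Noor: 10×2 + 10×0 + 10×4 + 12×1 + 9×3 + 27×1 + 14×0 = 126
Dev: 10×3 + 10×4 + 10×5 + 12×4 + 9×5 + 27×2 + 14×5 = 337
Wendy: 10×0 + 10×1 + 10×0 + 12×0 + 9×1 + 27×0 + 14×2 = 47
Sam: 10×1 + 10×2 + 10×2 + 12×5 + 9×2 + 27×5 + 14×3 = 305
Jamal: 10×4 + 10×3 + 10×3 + 12×3 + 9×4 + 27×3 + 14×1 = 267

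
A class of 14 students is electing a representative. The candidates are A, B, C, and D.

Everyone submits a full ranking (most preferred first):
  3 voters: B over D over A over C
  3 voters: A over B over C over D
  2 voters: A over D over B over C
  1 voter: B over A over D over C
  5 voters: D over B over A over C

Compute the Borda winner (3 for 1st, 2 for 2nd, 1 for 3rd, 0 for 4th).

B

A: 3×1 + 3×3 + 2×3 + 1×2 + 5×1 = 25
B: 3×3 + 3×2 + 2×1 + 1×3 + 5×2 = 30
C: 3×0 + 3×1 + 2×0 + 1×0 + 5×0 = 3
D: 3×2 + 3×0 + 2×2 + 1×1 + 5×3 = 26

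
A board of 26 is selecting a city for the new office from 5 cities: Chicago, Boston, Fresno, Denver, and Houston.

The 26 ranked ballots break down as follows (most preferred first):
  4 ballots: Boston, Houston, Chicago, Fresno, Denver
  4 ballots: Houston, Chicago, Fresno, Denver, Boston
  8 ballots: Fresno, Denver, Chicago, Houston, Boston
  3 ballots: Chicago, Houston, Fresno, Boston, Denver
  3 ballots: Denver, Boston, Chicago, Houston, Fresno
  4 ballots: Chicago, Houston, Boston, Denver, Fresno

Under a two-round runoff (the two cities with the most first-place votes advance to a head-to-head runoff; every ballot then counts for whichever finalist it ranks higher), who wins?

Chicago

Round 1 first-place votes: Chicago 7, Boston 4, Fresno 8, Denver 3, Houston 4. Fresno and Chicago advance.
Runoff: Fresno is ranked above Chicago on 8 ballots, Chicago above Fresno on 18.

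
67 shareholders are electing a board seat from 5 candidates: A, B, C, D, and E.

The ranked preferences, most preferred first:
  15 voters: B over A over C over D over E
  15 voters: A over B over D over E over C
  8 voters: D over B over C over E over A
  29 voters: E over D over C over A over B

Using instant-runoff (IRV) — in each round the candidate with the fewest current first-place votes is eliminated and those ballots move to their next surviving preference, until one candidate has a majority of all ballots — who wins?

B

Round 1: A 15, B 15, C 0, D 8, E 29. C eliminated.
Round 2: A 15, B 15, D 8, E 29. D eliminated.
Round 3: A 15, B 23, E 29. A eliminated.
Round 4: B 38, E 29. B has a majority (≥34).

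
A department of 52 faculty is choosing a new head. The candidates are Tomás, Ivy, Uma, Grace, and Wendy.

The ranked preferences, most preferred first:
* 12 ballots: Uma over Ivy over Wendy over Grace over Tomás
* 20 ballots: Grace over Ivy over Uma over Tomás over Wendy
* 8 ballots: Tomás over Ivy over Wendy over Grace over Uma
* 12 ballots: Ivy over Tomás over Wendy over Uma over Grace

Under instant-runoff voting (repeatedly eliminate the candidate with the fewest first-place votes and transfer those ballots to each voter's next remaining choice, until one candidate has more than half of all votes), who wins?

Round 1: Tomás 8, Ivy 12, Uma 12, Grace 20, Wendy 0. Wendy eliminated.
Round 2: Tomás 8, Ivy 12, Uma 12, Grace 20. Tomás eliminated.
Round 3: Ivy 20, Uma 12, Grace 20. Uma eliminated.
Round 4: Ivy 32, Grace 20. Ivy has a majority (≥27).

Ivy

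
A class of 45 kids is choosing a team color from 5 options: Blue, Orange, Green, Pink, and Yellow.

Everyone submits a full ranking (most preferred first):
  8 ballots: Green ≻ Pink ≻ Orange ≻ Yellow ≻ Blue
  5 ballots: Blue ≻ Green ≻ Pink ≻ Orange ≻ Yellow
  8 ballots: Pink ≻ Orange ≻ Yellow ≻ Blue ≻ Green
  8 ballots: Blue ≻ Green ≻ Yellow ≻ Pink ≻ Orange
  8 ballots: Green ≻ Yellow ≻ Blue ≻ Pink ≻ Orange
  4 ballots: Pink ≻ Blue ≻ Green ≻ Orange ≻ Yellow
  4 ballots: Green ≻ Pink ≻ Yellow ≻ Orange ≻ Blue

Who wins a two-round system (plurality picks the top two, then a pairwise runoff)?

Round 1 first-place votes: Blue 13, Orange 0, Green 20, Pink 12, Yellow 0. Green and Blue advance.
Runoff: Green is ranked above Blue on 20 ballots, Blue above Green on 25.

Blue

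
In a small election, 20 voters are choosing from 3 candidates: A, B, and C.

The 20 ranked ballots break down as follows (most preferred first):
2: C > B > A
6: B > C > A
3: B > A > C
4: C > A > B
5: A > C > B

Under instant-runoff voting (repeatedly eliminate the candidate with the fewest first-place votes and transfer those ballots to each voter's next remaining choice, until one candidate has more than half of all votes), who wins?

C

Round 1: A 5, B 9, C 6. A eliminated.
Round 2: B 9, C 11. C has a majority (≥11).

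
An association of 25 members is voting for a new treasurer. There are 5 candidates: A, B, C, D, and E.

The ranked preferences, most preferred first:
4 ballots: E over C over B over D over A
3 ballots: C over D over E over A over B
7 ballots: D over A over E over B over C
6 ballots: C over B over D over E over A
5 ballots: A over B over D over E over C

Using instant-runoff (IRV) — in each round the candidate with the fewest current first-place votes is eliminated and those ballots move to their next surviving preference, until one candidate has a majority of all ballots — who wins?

C

Round 1: A 5, B 0, C 9, D 7, E 4. B eliminated.
Round 2: A 5, C 9, D 7, E 4. E eliminated.
Round 3: A 5, C 13, D 7. C has a majority (≥13).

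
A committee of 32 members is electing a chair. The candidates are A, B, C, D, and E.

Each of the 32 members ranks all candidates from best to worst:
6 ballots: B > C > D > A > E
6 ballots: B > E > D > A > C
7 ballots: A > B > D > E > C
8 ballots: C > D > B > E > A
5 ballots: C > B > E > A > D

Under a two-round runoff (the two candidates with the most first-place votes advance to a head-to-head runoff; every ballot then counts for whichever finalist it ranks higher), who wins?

Round 1 first-place votes: A 7, B 12, C 13, D 0, E 0. C and B advance.
Runoff: C is ranked above B on 13 ballots, B above C on 19.

B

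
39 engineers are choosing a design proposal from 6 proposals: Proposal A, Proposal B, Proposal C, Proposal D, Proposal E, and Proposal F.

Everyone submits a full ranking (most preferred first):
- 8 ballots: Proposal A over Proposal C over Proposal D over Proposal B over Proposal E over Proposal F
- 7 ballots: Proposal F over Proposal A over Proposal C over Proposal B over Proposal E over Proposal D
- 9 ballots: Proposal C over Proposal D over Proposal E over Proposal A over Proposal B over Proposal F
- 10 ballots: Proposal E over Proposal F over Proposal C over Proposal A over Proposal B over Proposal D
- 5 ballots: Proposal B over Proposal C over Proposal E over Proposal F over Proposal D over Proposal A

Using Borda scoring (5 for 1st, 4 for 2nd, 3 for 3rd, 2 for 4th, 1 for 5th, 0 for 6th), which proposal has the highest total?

Proposal A: 8×5 + 7×4 + 9×2 + 10×2 + 5×0 = 106
Proposal B: 8×2 + 7×2 + 9×1 + 10×1 + 5×5 = 74
Proposal C: 8×4 + 7×3 + 9×5 + 10×3 + 5×4 = 148
Proposal D: 8×3 + 7×0 + 9×4 + 10×0 + 5×1 = 65
Proposal E: 8×1 + 7×1 + 9×3 + 10×5 + 5×3 = 107
Proposal F: 8×0 + 7×5 + 9×0 + 10×4 + 5×2 = 85

Proposal C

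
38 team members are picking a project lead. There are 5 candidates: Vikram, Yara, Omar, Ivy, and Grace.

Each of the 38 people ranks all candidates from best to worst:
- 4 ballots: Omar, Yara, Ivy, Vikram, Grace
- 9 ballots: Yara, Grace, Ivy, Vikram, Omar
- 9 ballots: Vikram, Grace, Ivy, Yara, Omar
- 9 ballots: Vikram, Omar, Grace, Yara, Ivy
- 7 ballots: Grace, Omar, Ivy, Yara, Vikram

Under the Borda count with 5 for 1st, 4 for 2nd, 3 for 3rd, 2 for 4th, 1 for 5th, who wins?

Grace

Vikram: 4×2 + 9×2 + 9×5 + 9×5 + 7×1 = 123
Yara: 4×4 + 9×5 + 9×2 + 9×2 + 7×2 = 111
Omar: 4×5 + 9×1 + 9×1 + 9×4 + 7×4 = 102
Ivy: 4×3 + 9×3 + 9×3 + 9×1 + 7×3 = 96
Grace: 4×1 + 9×4 + 9×4 + 9×3 + 7×5 = 138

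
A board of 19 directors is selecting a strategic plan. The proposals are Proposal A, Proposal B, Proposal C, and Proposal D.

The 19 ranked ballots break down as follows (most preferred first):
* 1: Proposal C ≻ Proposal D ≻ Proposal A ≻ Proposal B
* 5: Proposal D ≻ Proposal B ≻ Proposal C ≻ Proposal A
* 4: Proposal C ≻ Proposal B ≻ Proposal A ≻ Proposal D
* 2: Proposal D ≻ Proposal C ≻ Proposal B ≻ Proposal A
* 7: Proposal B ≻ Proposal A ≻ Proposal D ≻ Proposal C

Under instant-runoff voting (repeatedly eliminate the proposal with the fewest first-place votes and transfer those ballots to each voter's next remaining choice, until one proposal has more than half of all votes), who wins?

Round 1: Proposal A 0, Proposal B 7, Proposal C 5, Proposal D 7. Proposal A eliminated.
Round 2: Proposal B 7, Proposal C 5, Proposal D 7. Proposal C eliminated.
Round 3: Proposal B 11, Proposal D 8. Proposal B has a majority (≥10).

Proposal B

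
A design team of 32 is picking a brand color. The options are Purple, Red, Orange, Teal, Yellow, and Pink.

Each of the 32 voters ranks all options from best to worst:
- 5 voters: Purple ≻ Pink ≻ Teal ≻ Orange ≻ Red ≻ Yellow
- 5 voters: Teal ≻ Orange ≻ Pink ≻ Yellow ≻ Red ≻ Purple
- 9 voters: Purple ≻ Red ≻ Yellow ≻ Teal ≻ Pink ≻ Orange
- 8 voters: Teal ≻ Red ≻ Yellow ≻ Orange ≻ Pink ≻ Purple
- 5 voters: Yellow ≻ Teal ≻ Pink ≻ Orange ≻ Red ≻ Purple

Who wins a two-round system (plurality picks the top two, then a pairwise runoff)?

Teal

Round 1 first-place votes: Purple 14, Red 0, Orange 0, Teal 13, Yellow 5, Pink 0. Purple and Teal advance.
Runoff: Purple is ranked above Teal on 14 ballots, Teal above Purple on 18.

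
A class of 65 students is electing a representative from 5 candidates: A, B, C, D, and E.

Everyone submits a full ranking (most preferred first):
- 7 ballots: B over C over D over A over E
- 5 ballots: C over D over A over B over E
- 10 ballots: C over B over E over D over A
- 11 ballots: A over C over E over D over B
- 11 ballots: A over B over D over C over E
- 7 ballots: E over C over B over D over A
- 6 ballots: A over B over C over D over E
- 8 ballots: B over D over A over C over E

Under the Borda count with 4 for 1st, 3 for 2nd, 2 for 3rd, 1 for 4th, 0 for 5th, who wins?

A: 7×1 + 5×2 + 10×0 + 11×4 + 11×4 + 7×0 + 6×4 + 8×2 = 145
B: 7×4 + 5×1 + 10×3 + 11×0 + 11×3 + 7×2 + 6×3 + 8×4 = 160
C: 7×3 + 5×4 + 10×4 + 11×3 + 11×1 + 7×3 + 6×2 + 8×1 = 166
D: 7×2 + 5×3 + 10×1 + 11×1 + 11×2 + 7×1 + 6×1 + 8×3 = 109
E: 7×0 + 5×0 + 10×2 + 11×2 + 11×0 + 7×4 + 6×0 + 8×0 = 70

C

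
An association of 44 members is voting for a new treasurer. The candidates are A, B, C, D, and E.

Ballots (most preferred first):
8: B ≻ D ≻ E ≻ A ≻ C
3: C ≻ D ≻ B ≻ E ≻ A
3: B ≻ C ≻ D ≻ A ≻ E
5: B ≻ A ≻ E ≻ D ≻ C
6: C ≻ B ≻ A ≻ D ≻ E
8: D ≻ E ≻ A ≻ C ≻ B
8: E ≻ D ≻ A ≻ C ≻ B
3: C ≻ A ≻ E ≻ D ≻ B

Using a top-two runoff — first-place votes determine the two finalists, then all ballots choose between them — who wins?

Round 1 first-place votes: A 0, B 16, C 12, D 8, E 8. B and C advance.
Runoff: B is ranked above C on 16 ballots, C above B on 28.

C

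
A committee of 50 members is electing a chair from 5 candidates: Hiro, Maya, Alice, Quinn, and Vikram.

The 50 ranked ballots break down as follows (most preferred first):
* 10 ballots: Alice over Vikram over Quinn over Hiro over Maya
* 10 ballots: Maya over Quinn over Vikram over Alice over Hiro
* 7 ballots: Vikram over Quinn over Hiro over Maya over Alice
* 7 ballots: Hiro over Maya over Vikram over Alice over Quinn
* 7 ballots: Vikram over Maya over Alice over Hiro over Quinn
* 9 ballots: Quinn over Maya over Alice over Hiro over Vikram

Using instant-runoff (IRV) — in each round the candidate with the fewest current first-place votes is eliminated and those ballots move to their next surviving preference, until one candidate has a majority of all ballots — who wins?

Round 1: Hiro 7, Maya 10, Alice 10, Quinn 9, Vikram 14. Hiro eliminated.
Round 2: Maya 17, Alice 10, Quinn 9, Vikram 14. Quinn eliminated.
Round 3: Maya 26, Alice 10, Vikram 14. Maya has a majority (≥26).

Maya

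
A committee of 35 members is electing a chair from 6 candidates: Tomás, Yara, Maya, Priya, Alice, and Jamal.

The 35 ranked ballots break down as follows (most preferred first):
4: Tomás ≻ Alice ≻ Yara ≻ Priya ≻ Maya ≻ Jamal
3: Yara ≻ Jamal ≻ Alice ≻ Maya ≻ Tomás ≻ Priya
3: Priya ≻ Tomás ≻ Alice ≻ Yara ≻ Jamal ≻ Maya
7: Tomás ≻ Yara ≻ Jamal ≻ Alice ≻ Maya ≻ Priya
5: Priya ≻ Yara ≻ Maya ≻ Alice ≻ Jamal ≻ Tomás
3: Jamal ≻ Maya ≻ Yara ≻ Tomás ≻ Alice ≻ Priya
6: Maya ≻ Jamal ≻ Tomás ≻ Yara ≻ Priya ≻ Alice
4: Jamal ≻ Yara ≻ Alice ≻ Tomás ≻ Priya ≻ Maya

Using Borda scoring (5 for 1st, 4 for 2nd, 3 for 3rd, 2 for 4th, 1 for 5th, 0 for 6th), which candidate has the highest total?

Yara

Tomás: 4×5 + 3×1 + 3×4 + 7×5 + 5×0 + 3×2 + 6×3 + 4×2 = 102
Yara: 4×3 + 3×5 + 3×2 + 7×4 + 5×4 + 3×3 + 6×2 + 4×4 = 118
Maya: 4×1 + 3×2 + 3×0 + 7×1 + 5×3 + 3×4 + 6×5 + 4×0 = 74
Priya: 4×2 + 3×0 + 3×5 + 7×0 + 5×5 + 3×0 + 6×1 + 4×1 = 58
Alice: 4×4 + 3×3 + 3×3 + 7×2 + 5×2 + 3×1 + 6×0 + 4×3 = 73
Jamal: 4×0 + 3×4 + 3×1 + 7×3 + 5×1 + 3×5 + 6×4 + 4×5 = 100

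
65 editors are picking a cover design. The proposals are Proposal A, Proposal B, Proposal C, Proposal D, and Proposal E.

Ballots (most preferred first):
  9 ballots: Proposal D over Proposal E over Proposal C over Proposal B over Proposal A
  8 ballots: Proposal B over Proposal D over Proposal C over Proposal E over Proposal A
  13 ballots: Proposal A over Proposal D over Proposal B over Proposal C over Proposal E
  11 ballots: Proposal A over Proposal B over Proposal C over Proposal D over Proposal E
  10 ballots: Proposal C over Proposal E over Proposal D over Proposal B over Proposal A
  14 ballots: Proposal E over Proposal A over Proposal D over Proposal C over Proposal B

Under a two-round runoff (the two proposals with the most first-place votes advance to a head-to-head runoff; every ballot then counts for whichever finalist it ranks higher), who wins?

Round 1 first-place votes: Proposal A 24, Proposal B 8, Proposal C 10, Proposal D 9, Proposal E 14. Proposal A and Proposal E advance.
Runoff: Proposal A is ranked above Proposal E on 24 ballots, Proposal E above Proposal A on 41.

Proposal E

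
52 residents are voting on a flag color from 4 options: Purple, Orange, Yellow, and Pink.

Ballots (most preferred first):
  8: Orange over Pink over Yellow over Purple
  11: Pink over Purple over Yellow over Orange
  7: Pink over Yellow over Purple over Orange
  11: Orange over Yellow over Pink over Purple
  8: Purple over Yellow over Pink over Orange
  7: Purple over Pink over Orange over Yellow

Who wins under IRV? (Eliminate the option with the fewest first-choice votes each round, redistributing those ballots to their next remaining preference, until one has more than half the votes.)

Pink

Round 1: Purple 15, Orange 19, Yellow 0, Pink 18. Yellow eliminated.
Round 2: Purple 15, Orange 19, Pink 18. Purple eliminated.
Round 3: Orange 19, Pink 33. Pink has a majority (≥27).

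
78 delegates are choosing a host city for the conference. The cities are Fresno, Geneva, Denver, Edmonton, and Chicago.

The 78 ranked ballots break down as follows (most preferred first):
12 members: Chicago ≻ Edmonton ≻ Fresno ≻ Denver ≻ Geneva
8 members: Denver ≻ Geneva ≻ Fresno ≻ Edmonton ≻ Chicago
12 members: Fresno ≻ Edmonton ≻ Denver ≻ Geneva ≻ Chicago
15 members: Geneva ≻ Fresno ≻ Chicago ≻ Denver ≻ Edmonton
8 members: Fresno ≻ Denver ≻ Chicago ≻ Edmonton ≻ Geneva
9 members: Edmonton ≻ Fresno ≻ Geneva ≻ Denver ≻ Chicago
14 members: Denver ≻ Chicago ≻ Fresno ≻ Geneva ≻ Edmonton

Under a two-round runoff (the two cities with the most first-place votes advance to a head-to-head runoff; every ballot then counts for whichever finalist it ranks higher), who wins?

Fresno

Round 1 first-place votes: Fresno 20, Geneva 15, Denver 22, Edmonton 9, Chicago 12. Denver and Fresno advance.
Runoff: Denver is ranked above Fresno on 22 ballots, Fresno above Denver on 56.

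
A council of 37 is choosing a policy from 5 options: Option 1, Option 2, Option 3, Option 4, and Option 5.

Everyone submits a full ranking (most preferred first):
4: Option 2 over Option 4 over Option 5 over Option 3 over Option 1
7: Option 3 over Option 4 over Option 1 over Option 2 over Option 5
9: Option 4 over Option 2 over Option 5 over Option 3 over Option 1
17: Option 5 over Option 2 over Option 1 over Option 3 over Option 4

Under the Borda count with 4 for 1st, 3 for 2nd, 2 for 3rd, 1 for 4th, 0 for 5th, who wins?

Option 1: 4×0 + 7×2 + 9×0 + 17×2 = 48
Option 2: 4×4 + 7×1 + 9×3 + 17×3 = 101
Option 3: 4×1 + 7×4 + 9×1 + 17×1 = 58
Option 4: 4×3 + 7×3 + 9×4 + 17×0 = 69
Option 5: 4×2 + 7×0 + 9×2 + 17×4 = 94

Option 2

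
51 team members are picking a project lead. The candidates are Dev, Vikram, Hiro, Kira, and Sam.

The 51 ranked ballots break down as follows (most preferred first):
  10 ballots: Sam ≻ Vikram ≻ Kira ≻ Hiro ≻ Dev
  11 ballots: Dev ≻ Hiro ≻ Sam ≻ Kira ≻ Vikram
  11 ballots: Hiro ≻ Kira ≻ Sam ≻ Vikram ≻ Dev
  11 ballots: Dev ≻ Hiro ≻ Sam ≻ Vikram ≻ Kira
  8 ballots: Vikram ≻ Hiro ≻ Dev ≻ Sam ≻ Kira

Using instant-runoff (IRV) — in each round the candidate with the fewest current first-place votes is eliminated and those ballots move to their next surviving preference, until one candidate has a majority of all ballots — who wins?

Hiro

Round 1: Dev 22, Vikram 8, Hiro 11, Kira 0, Sam 10. Kira eliminated.
Round 2: Dev 22, Vikram 8, Hiro 11, Sam 10. Vikram eliminated.
Round 3: Dev 22, Hiro 19, Sam 10. Sam eliminated.
Round 4: Dev 22, Hiro 29. Hiro has a majority (≥26).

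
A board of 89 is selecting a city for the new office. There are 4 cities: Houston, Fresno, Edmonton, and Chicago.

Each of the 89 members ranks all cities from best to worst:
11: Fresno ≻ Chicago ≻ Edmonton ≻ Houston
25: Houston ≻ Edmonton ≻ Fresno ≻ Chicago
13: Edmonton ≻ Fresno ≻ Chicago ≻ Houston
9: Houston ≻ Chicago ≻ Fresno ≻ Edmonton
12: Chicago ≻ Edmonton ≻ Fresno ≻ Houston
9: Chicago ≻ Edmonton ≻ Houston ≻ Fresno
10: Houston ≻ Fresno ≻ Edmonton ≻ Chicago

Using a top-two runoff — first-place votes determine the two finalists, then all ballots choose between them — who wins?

Round 1 first-place votes: Houston 44, Fresno 11, Edmonton 13, Chicago 21. Houston and Chicago advance.
Runoff: Houston is ranked above Chicago on 44 ballots, Chicago above Houston on 45.

Chicago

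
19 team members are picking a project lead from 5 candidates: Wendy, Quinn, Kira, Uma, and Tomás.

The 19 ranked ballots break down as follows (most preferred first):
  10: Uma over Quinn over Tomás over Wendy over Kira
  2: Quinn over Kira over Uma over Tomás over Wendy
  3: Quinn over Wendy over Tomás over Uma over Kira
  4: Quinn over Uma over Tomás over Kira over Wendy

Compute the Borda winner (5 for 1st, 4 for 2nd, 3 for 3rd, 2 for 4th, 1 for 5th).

Quinn

Wendy: 10×2 + 2×1 + 3×4 + 4×1 = 38
Quinn: 10×4 + 2×5 + 3×5 + 4×5 = 85
Kira: 10×1 + 2×4 + 3×1 + 4×2 = 29
Uma: 10×5 + 2×3 + 3×2 + 4×4 = 78
Tomás: 10×3 + 2×2 + 3×3 + 4×3 = 55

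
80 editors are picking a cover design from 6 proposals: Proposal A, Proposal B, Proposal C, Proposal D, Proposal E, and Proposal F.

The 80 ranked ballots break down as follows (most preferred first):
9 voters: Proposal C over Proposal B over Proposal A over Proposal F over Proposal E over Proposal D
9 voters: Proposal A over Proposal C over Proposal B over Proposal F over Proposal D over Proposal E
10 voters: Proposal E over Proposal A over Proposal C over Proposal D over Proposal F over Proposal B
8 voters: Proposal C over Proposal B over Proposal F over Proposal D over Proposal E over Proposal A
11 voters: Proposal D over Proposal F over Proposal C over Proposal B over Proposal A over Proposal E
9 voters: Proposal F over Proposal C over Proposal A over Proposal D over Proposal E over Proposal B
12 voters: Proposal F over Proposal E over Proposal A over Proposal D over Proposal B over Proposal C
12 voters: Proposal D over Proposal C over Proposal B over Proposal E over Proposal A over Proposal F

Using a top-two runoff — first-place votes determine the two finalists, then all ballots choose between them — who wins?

Proposal F

Round 1 first-place votes: Proposal A 9, Proposal B 0, Proposal C 17, Proposal D 23, Proposal E 10, Proposal F 21. Proposal D and Proposal F advance.
Runoff: Proposal D is ranked above Proposal F on 33 ballots, Proposal F above Proposal D on 47.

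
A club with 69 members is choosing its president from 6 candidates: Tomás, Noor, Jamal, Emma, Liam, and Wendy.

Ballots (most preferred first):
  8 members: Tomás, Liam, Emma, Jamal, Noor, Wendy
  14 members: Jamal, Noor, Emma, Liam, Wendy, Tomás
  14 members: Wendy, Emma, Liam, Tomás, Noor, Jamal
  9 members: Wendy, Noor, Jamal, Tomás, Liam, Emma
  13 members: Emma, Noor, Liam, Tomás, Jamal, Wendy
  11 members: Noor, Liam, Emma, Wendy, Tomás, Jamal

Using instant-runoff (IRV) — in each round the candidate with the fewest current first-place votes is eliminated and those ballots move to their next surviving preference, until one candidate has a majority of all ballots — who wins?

Emma

Round 1: Tomás 8, Noor 11, Jamal 14, Emma 13, Liam 0, Wendy 23. Liam eliminated.
Round 2: Tomás 8, Noor 11, Jamal 14, Emma 13, Wendy 23. Tomás eliminated.
Round 3: Noor 11, Jamal 14, Emma 21, Wendy 23. Noor eliminated.
Round 4: Jamal 14, Emma 32, Wendy 23. Jamal eliminated.
Round 5: Emma 46, Wendy 23. Emma has a majority (≥35).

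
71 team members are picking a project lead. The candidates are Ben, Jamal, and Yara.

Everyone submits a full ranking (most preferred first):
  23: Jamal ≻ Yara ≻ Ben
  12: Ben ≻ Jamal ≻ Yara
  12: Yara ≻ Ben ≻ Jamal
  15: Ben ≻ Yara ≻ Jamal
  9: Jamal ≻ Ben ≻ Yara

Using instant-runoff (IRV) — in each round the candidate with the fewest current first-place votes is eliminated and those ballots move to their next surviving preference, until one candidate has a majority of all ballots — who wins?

Ben

Round 1: Ben 27, Jamal 32, Yara 12. Yara eliminated.
Round 2: Ben 39, Jamal 32. Ben has a majority (≥36).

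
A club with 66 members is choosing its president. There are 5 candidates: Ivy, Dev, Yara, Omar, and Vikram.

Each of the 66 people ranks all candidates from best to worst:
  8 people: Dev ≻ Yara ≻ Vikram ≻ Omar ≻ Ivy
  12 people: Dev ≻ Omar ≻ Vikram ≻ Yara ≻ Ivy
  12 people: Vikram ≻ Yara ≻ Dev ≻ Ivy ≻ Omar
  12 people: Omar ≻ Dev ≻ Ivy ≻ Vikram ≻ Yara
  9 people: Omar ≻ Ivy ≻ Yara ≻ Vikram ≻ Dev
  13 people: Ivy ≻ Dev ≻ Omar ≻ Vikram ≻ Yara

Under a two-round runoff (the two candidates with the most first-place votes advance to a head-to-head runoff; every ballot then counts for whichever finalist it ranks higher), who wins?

Round 1 first-place votes: Ivy 13, Dev 20, Yara 0, Omar 21, Vikram 12. Omar and Dev advance.
Runoff: Omar is ranked above Dev on 21 ballots, Dev above Omar on 45.

Dev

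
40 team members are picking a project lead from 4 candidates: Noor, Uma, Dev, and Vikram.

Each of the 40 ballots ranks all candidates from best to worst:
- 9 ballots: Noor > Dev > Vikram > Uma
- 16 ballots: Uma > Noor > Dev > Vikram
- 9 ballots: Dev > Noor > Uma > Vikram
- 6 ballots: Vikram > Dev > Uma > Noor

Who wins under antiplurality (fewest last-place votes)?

Dev

Last-place votes: Noor 6, Uma 9, Dev 0, Vikram 25.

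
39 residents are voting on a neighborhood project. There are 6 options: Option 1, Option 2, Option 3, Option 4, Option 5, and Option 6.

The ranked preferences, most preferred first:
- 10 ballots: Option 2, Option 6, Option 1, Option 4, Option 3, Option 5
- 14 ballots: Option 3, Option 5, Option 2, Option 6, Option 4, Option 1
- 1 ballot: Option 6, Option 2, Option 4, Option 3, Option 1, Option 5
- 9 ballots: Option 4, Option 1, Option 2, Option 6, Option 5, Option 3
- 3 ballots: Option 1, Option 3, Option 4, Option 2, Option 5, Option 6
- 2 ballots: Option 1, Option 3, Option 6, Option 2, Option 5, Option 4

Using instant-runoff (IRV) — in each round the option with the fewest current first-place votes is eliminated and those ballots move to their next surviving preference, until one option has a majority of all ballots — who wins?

Round 1: Option 1 5, Option 2 10, Option 3 14, Option 4 9, Option 5 0, Option 6 1. Option 5 eliminated.
Round 2: Option 1 5, Option 2 10, Option 3 14, Option 4 9, Option 6 1. Option 6 eliminated.
Round 3: Option 1 5, Option 2 11, Option 3 14, Option 4 9. Option 1 eliminated.
Round 4: Option 2 11, Option 3 19, Option 4 9. Option 4 eliminated.
Round 5: Option 2 20, Option 3 19. Option 2 has a majority (≥20).

Option 2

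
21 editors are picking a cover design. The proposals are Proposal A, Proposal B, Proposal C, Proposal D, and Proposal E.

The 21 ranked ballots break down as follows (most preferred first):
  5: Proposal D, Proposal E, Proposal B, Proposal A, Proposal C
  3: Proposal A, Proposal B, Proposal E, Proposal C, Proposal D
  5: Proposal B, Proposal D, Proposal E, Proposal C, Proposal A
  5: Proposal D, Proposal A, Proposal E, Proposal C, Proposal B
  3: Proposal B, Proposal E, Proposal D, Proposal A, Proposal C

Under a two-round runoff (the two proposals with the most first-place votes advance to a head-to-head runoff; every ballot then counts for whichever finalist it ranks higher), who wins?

Proposal B

Round 1 first-place votes: Proposal A 3, Proposal B 8, Proposal C 0, Proposal D 10, Proposal E 0. Proposal D and Proposal B advance.
Runoff: Proposal D is ranked above Proposal B on 10 ballots, Proposal B above Proposal D on 11.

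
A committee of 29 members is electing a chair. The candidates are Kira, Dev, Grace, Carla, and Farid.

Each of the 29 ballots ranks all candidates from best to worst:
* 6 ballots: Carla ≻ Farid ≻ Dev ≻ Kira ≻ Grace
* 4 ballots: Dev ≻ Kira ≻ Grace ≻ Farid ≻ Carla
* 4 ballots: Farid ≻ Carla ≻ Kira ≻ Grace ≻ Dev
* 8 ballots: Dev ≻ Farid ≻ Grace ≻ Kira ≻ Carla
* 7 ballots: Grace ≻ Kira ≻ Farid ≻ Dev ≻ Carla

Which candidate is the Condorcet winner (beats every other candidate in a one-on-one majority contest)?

Farid

Farid vs Kira: 18–11
Farid vs Dev: 17–12
Farid vs Grace: 18–11
Farid vs Carla: 23–6
Farid beats every other candidate.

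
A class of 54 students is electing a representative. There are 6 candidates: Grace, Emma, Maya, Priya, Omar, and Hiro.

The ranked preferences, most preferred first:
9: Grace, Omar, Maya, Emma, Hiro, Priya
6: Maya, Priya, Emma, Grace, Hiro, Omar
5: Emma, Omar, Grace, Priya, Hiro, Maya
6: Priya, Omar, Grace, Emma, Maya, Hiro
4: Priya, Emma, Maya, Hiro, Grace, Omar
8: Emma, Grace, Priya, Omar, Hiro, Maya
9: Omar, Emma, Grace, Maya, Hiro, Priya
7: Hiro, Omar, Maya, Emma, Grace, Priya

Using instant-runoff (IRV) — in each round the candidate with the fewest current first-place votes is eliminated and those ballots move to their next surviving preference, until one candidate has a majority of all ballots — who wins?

Omar

Round 1: Grace 9, Emma 13, Maya 6, Priya 10, Omar 9, Hiro 7. Maya eliminated.
Round 2: Grace 9, Emma 13, Priya 16, Omar 9, Hiro 7. Hiro eliminated.
Round 3: Grace 9, Emma 13, Priya 16, Omar 16. Grace eliminated.
Round 4: Emma 13, Priya 16, Omar 25. Emma eliminated.
Round 5: Priya 24, Omar 30. Omar has a majority (≥28).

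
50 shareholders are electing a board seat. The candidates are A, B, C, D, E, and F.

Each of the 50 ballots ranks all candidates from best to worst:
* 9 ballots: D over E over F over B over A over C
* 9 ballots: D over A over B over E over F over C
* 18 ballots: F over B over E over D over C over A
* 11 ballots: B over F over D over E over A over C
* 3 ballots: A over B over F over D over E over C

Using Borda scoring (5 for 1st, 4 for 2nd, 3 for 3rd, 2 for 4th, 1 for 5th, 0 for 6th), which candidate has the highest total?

A: 9×1 + 9×4 + 18×0 + 11×1 + 3×5 = 71
B: 9×2 + 9×3 + 18×4 + 11×5 + 3×4 = 184
C: 9×0 + 9×0 + 18×1 + 11×0 + 3×0 = 18
D: 9×5 + 9×5 + 18×2 + 11×3 + 3×2 = 165
E: 9×4 + 9×2 + 18×3 + 11×2 + 3×1 = 133
F: 9×3 + 9×1 + 18×5 + 11×4 + 3×3 = 179

B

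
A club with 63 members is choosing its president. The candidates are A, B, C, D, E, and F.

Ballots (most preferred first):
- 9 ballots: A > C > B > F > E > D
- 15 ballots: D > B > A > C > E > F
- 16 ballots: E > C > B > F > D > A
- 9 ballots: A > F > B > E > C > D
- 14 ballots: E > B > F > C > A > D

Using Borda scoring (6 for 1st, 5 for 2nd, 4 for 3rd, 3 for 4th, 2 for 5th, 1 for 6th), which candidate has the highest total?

B

A: 9×6 + 15×4 + 16×1 + 9×6 + 14×2 = 212
B: 9×4 + 15×5 + 16×4 + 9×4 + 14×5 = 281
C: 9×5 + 15×3 + 16×5 + 9×2 + 14×3 = 230
D: 9×1 + 15×6 + 16×2 + 9×1 + 14×1 = 154
E: 9×2 + 15×2 + 16×6 + 9×3 + 14×6 = 255
F: 9×3 + 15×1 + 16×3 + 9×5 + 14×4 = 191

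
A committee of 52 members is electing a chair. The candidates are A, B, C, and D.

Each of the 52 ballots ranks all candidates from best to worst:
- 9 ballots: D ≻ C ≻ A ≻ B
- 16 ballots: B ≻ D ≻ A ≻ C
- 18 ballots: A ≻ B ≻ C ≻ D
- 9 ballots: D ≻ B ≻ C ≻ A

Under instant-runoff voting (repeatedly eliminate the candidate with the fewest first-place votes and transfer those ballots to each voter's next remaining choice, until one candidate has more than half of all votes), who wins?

Round 1: A 18, B 16, C 0, D 18. C eliminated.
Round 2: A 18, B 16, D 18. B eliminated.
Round 3: A 18, D 34. D has a majority (≥27).

D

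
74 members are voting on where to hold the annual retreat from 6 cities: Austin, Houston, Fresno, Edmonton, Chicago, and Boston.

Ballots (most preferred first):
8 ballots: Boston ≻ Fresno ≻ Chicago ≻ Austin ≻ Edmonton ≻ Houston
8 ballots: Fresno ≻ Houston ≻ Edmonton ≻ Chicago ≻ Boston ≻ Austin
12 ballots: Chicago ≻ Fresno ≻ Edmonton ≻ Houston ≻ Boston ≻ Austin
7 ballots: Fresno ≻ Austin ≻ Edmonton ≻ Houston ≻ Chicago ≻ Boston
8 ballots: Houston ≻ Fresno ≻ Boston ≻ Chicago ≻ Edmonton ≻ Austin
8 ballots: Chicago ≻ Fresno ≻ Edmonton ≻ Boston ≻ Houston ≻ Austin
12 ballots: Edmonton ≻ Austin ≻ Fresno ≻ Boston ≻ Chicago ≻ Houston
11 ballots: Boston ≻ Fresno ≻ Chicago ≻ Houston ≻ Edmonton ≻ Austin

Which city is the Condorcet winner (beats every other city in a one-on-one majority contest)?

Fresno vs Austin: 62–12
Fresno vs Houston: 66–8
Fresno vs Edmonton: 62–12
Fresno vs Chicago: 54–20
Fresno vs Boston: 55–19
Fresno beats every other city.

Fresno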